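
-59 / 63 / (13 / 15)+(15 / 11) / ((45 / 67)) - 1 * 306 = -916066 / 3003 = -305.05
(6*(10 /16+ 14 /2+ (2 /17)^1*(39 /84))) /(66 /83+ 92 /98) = 12743073 /479536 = 26.57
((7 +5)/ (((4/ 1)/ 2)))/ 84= 1/ 14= 0.07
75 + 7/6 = 457/6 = 76.17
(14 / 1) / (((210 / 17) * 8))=17 / 120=0.14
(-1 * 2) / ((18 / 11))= -11 / 9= -1.22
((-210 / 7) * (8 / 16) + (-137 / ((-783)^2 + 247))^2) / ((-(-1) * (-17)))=5642715714671 / 6395077831232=0.88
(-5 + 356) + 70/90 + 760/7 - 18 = 27868/63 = 442.35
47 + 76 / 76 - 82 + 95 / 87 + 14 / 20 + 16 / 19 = -518479 / 16530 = -31.37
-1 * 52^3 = -140608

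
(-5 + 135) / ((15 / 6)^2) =104 / 5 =20.80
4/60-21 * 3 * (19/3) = -398.93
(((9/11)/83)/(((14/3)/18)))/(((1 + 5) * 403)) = 81/5151146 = 0.00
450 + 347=797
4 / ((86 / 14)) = 28 / 43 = 0.65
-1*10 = -10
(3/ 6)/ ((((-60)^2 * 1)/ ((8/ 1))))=1/ 900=0.00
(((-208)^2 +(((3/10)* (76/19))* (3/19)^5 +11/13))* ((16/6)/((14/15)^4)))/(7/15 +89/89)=352518215142099375/3400605035828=103663.38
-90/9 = -10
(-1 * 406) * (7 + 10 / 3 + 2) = -15022 / 3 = -5007.33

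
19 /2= 9.50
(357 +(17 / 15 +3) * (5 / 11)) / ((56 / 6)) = 11843 / 308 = 38.45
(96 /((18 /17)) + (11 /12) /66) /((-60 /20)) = -6529 /216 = -30.23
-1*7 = -7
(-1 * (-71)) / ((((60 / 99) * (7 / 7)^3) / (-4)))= -2343 / 5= -468.60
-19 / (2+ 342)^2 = -19 / 118336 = -0.00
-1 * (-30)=30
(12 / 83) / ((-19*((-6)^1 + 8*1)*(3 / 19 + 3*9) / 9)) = -0.00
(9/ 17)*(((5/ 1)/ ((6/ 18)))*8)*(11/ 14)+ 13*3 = 10581/ 119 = 88.92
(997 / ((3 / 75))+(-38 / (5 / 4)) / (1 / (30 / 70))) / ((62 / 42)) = 2615757 / 155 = 16875.85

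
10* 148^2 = 219040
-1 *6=-6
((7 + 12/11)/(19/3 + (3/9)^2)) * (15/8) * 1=12015/5104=2.35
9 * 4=36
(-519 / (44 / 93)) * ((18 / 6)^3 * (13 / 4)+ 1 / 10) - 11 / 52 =-1102468967 / 11440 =-96369.66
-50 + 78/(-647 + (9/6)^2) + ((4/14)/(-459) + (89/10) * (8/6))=-1584964418/41431635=-38.25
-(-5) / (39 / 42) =70 / 13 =5.38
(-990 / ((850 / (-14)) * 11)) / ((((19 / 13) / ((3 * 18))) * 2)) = 44226 / 1615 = 27.38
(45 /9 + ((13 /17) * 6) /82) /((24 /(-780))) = -114530 /697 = -164.32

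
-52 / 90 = -26 / 45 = -0.58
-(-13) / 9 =13 / 9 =1.44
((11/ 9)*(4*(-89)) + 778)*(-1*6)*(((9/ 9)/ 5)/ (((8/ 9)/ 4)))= -9258/ 5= -1851.60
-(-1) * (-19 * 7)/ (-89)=133/ 89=1.49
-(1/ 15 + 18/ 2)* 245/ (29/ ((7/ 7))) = -76.60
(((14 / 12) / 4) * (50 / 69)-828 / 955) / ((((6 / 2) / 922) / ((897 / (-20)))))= 3107124787 / 343800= 9037.59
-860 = -860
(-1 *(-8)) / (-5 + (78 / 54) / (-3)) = -54 / 37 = -1.46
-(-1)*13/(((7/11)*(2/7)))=143/2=71.50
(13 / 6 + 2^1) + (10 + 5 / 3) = 95 / 6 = 15.83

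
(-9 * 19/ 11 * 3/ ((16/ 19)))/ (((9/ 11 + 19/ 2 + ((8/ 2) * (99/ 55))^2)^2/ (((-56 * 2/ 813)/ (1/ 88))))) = 55038060000/ 316731512599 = 0.17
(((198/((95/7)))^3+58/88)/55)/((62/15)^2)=1054573955451/319028551600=3.31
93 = 93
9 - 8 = 1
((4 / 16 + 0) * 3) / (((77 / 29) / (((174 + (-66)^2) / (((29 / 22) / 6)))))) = 40770 / 7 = 5824.29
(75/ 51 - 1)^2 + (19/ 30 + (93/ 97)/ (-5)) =111521/ 168198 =0.66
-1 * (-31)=31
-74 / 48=-37 / 24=-1.54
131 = 131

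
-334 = -334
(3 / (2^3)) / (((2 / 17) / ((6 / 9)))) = 17 / 8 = 2.12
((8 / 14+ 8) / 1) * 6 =51.43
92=92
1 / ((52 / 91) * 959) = 0.00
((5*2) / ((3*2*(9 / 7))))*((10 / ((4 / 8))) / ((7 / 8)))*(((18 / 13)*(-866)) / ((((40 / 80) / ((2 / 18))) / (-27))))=2771200 / 13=213169.23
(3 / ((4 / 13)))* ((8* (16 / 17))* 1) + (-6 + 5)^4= 1265 / 17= 74.41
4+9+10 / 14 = 96 / 7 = 13.71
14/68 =7/34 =0.21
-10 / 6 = -5 / 3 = -1.67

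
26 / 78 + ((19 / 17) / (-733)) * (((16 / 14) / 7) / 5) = 3052489 / 9158835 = 0.33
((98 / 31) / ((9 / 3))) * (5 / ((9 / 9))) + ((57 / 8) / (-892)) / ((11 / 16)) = 2398639 / 456258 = 5.26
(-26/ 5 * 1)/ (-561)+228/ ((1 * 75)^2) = 17462/ 350625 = 0.05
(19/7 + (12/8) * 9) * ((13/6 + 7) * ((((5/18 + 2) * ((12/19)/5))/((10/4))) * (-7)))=-102377/855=-119.74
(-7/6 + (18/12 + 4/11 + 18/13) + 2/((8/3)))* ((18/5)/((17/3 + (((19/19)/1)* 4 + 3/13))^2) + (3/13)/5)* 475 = 61770596285/553967128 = 111.51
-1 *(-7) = 7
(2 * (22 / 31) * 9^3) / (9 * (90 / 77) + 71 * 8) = 1234926 / 690463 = 1.79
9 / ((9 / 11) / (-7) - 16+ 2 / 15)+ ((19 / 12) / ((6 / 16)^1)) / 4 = 163649 / 332298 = 0.49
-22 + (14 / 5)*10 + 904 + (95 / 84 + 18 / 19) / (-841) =1221431443 / 1342236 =910.00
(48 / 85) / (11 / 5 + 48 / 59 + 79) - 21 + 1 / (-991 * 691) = -2956345641002 / 140824527869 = -20.99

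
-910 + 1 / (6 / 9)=-1817 / 2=-908.50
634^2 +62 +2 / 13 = 5226236 / 13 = 402018.15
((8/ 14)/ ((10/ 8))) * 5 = 16/ 7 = 2.29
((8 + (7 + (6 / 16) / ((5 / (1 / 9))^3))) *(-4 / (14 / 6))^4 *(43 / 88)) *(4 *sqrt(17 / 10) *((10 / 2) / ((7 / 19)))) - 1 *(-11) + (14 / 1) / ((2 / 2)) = 25 + 23823726536 *sqrt(170) / 69328875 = 4505.43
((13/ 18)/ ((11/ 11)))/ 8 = 0.09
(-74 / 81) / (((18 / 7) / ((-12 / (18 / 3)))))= 518 / 729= 0.71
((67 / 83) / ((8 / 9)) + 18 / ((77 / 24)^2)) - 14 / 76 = 184952245 / 74800264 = 2.47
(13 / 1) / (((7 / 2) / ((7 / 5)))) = 26 / 5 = 5.20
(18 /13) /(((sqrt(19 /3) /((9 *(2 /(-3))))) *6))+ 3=3 - 18 *sqrt(57) /247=2.45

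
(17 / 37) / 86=17 / 3182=0.01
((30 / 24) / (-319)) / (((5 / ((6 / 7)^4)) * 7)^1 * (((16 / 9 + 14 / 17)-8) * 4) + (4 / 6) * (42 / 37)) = 2292705 / 818837799626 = 0.00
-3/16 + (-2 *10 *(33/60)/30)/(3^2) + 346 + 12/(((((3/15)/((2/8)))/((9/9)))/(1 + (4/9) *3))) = 822467/2160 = 380.77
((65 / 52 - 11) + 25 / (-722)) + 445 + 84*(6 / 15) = 3384847 / 7220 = 468.82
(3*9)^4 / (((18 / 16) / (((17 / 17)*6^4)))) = 612220032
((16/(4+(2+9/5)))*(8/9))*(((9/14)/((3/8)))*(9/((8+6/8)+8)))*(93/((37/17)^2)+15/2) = 380359680/8346793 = 45.57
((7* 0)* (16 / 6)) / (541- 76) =0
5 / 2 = 2.50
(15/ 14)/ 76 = 15/ 1064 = 0.01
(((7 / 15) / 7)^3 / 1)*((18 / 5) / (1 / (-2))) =-0.00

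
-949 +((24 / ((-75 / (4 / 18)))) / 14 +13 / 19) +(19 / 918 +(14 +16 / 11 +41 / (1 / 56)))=45769066781 / 33575850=1363.15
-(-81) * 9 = 729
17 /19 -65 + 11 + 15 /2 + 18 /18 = -1695 /38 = -44.61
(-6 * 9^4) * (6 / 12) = -19683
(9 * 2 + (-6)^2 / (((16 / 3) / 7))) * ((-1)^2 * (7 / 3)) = 609 / 4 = 152.25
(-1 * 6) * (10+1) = -66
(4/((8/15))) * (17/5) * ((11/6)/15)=187/60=3.12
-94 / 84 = -47 / 42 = -1.12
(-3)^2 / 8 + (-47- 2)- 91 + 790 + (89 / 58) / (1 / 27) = 692.56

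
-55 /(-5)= 11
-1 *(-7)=7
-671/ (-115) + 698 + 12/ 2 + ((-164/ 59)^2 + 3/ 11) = 3160957006/ 4403465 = 717.83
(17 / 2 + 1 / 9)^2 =24025 / 324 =74.15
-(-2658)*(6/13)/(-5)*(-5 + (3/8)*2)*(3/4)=203337/260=782.07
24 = 24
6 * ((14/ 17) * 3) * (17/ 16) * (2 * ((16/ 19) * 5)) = 2520/ 19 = 132.63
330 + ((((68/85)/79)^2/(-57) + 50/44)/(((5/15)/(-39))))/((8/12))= 17030950059/130436900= 130.57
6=6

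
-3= -3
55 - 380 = -325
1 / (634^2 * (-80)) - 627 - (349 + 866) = -59232236161 / 32156480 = -1842.00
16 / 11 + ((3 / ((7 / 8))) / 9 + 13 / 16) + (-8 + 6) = 2395 / 3696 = 0.65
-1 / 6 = -0.17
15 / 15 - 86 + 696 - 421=190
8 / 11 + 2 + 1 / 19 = 581 / 209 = 2.78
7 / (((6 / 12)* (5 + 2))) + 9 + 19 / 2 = 41 / 2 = 20.50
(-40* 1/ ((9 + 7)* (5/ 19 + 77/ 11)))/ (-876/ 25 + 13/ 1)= 125/ 8004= 0.02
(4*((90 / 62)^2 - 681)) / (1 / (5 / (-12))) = 1087360 / 961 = 1131.49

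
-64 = -64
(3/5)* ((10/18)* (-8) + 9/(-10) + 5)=-31/150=-0.21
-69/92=-0.75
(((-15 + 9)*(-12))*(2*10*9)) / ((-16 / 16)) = -12960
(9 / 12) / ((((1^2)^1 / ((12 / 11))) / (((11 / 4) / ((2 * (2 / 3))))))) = 27 / 16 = 1.69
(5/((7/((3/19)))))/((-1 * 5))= -3/133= -0.02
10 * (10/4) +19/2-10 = 49/2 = 24.50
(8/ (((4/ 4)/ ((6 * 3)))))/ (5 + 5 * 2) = 48/ 5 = 9.60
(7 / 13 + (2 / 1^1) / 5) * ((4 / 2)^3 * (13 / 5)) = 488 / 25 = 19.52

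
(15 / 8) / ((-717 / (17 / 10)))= -17 / 3824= -0.00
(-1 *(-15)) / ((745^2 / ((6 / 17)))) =18 / 1887085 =0.00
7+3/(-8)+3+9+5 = 189/8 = 23.62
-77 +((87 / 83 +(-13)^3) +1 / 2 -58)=-386855 / 166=-2330.45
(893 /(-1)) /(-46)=893 /46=19.41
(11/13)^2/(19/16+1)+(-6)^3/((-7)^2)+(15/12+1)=-303227/165620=-1.83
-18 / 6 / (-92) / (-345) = -1 / 10580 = -0.00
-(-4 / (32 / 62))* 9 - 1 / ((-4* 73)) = 5092 / 73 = 69.75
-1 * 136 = -136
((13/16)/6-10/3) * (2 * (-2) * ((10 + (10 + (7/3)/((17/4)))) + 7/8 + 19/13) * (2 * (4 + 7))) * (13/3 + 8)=15166934365/190944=79431.32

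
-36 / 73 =-0.49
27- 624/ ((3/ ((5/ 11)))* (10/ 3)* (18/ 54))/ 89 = 25497/ 979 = 26.04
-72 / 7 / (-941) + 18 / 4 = 59427 / 13174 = 4.51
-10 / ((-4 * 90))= 1 / 36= 0.03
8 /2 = 4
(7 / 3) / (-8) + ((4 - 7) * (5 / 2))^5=-2278153 / 96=-23730.76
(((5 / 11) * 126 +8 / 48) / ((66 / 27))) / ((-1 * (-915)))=3791 / 147620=0.03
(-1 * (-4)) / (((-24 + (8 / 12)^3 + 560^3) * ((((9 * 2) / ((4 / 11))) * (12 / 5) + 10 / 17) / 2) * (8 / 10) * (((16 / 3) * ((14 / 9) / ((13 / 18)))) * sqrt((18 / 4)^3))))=3315 * sqrt(2) / 1077844880924672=0.00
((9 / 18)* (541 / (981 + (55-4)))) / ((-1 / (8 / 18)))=-541 / 4644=-0.12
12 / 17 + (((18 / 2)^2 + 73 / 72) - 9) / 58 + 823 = 58565897 / 70992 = 824.96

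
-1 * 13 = -13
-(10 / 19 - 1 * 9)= 161 / 19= 8.47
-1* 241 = -241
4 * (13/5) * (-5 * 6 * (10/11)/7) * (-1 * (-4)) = -12480/77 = -162.08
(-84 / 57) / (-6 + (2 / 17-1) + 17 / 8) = 3808 / 12293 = 0.31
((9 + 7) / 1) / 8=2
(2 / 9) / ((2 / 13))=13 / 9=1.44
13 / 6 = 2.17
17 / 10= 1.70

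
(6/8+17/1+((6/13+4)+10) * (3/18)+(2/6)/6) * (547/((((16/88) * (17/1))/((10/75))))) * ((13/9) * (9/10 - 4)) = -1764731947/826200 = -2135.96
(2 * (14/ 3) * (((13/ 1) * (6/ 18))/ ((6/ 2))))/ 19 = 364/ 513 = 0.71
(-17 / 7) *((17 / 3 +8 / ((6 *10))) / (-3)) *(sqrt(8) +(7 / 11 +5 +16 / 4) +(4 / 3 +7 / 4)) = 73.00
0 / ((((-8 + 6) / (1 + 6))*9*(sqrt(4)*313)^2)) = 0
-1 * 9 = -9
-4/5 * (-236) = 944/5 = 188.80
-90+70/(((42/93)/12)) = 1770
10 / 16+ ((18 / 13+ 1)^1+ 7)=1041 / 104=10.01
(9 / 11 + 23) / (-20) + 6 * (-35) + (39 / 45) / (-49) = -3415243 / 16170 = -211.21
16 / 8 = 2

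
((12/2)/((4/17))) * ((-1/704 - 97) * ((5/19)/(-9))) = 1934855/26752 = 72.33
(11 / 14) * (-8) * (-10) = 62.86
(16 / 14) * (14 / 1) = 16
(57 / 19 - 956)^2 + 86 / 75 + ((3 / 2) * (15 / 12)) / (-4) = 2179703227 / 2400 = 908209.68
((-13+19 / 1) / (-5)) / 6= -0.20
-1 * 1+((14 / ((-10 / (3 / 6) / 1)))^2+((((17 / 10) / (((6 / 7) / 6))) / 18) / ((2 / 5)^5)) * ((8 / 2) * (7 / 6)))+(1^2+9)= 13425593 / 43200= 310.78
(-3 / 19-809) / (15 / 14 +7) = -215236 / 2147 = -100.25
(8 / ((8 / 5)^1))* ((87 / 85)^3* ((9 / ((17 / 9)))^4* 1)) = 28346394918663 / 10258466825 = 2763.22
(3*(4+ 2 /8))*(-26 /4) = -82.88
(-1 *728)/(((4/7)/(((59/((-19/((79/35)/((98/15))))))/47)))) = 181779/6251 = 29.08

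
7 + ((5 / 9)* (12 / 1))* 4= 101 / 3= 33.67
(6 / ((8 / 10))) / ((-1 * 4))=-15 / 8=-1.88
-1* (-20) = 20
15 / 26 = 0.58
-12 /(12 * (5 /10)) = -2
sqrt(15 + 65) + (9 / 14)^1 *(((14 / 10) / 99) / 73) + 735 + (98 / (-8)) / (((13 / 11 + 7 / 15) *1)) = 4 *sqrt(5) + 3178254469 / 4368320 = 736.51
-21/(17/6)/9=-14/17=-0.82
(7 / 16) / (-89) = -7 / 1424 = -0.00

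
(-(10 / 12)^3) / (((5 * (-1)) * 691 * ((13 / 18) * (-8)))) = -25 / 862368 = -0.00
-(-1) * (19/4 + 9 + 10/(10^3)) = 344/25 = 13.76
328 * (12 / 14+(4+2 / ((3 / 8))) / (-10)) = -2624 / 105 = -24.99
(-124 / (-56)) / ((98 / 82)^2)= 52111 / 33614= 1.55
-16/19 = -0.84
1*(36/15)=12/5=2.40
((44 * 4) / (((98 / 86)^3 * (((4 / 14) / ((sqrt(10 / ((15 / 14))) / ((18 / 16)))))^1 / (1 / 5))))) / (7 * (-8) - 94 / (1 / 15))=-55972928 * sqrt(21) / 1663136685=-0.15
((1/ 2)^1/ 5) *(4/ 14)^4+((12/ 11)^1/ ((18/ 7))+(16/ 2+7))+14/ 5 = 7220071/ 396165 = 18.22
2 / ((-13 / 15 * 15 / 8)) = -16 / 13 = -1.23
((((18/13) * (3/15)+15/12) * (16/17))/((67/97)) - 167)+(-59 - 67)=-21538219/74035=-290.92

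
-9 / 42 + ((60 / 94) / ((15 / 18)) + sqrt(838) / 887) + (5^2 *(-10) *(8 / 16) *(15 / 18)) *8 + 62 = -1521523 / 1974 + sqrt(838) / 887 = -770.75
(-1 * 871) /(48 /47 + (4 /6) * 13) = -122811 /1366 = -89.91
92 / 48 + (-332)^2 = 1322711 / 12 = 110225.92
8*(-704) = -5632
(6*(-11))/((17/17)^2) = -66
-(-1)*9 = 9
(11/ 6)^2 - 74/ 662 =3.25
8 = 8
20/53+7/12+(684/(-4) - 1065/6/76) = -4165955/24168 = -172.37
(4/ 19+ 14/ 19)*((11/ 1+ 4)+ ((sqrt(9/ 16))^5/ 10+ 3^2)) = 2214027/ 97280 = 22.76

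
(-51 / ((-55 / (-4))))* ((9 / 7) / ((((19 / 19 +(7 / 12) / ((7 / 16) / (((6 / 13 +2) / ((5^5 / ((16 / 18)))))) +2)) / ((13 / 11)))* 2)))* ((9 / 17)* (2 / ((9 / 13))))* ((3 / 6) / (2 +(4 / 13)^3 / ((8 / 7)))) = -1.06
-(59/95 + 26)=-2529/95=-26.62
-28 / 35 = -4 / 5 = -0.80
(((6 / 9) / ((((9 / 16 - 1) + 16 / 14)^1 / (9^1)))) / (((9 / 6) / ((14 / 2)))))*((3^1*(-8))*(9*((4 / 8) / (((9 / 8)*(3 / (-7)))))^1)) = 702464 / 79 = 8891.95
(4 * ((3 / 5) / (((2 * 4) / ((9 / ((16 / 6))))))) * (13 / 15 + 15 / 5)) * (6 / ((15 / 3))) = 2349 / 500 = 4.70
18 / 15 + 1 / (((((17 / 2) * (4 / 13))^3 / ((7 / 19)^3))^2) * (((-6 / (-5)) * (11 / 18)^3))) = 145102450855995204339 / 120915834208574212720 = 1.20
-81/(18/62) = -279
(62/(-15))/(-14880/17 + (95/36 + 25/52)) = 41106/8673775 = 0.00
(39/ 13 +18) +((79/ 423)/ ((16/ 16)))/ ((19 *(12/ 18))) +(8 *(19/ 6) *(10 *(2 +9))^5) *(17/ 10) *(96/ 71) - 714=356762030243895935/ 380418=937815850574.62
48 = 48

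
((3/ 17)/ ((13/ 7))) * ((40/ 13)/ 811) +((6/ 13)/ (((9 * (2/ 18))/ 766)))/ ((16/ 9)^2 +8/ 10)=89.27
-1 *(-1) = 1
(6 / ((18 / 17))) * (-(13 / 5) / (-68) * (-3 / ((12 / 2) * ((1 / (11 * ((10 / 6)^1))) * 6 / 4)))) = -143 / 108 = -1.32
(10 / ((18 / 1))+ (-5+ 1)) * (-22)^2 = -15004 / 9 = -1667.11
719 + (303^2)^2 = 8428893200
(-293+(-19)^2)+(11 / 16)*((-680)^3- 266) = -1729376919 / 8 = -216172114.88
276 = 276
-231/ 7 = -33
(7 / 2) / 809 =7 / 1618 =0.00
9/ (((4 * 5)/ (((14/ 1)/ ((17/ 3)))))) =1.11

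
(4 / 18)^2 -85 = -84.95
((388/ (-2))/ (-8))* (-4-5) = -873/ 4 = -218.25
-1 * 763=-763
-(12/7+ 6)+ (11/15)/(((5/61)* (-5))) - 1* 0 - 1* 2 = -11.50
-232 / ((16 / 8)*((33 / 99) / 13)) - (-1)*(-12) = -4536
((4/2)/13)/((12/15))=5/26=0.19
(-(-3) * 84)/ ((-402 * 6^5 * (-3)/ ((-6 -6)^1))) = -7/ 21708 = -0.00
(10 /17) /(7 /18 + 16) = 36 /1003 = 0.04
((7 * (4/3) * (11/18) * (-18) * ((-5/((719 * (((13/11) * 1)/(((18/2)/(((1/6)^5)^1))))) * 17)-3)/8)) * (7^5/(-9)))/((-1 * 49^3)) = 15861329/2860182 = 5.55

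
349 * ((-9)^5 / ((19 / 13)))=-267905313 / 19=-14100279.63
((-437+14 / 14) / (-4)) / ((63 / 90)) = 1090 / 7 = 155.71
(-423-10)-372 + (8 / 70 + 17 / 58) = -1633323 / 2030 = -804.59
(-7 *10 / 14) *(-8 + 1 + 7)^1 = 0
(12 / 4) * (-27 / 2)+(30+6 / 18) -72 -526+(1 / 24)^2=-608.16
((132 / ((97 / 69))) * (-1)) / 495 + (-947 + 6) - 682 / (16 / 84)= -4386039 / 970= -4521.69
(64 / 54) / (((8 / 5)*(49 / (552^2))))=677120 / 147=4606.26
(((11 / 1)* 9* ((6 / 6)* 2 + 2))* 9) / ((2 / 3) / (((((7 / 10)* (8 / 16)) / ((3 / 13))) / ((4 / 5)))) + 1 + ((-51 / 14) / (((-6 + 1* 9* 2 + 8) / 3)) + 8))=12972960 / 32051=404.76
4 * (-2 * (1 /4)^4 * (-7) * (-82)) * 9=-2583 /16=-161.44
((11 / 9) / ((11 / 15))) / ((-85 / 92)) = -92 / 51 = -1.80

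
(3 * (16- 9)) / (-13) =-21 / 13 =-1.62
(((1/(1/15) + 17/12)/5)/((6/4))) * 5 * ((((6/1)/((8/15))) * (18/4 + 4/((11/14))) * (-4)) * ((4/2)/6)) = -207835/132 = -1574.51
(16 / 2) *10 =80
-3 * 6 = -18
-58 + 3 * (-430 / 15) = -144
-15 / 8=-1.88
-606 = -606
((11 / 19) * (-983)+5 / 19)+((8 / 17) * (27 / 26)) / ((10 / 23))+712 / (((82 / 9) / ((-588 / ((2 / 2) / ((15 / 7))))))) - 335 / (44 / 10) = -1876861393509 / 18937490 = -99108.24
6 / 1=6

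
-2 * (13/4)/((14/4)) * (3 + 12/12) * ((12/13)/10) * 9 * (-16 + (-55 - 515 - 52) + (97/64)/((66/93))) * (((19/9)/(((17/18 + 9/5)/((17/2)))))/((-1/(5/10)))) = -12829.09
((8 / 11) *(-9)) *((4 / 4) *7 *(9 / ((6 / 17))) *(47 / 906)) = -100674 / 1661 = -60.61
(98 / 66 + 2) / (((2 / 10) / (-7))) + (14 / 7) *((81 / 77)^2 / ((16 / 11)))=-141647 / 1176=-120.45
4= 4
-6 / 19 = -0.32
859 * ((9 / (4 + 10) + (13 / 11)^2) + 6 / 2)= 7333283 / 1694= 4328.97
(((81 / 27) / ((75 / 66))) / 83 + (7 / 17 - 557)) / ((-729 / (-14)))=-30539488 / 2857275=-10.69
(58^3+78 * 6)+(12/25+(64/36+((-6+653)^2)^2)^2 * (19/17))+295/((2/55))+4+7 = 2362886546233661322284892773/68850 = 34319339814577506496512.60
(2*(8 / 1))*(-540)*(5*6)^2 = -7776000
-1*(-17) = 17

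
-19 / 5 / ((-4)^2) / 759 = -19 / 60720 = -0.00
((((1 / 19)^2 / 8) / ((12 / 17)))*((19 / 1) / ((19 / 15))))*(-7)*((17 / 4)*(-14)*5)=354025 / 23104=15.32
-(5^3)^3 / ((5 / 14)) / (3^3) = -202546.30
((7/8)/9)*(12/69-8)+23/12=319/276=1.16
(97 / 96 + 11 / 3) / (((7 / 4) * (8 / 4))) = 449 / 336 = 1.34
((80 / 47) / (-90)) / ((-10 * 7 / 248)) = 992 / 14805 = 0.07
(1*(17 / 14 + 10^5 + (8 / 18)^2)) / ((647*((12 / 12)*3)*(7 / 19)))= 2154630419 / 15407658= 139.84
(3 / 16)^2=9 / 256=0.04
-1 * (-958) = 958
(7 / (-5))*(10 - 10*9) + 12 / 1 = 124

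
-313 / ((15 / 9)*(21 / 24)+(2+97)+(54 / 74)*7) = -277944 / 93743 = -2.96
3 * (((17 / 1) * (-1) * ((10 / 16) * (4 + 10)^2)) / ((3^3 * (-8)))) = 4165 / 144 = 28.92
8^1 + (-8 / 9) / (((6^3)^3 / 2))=8.00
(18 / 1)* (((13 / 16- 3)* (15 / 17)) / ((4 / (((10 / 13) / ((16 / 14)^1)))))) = -165375 / 28288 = -5.85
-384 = -384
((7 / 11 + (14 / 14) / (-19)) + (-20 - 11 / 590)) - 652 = -82794639 / 123310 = -671.43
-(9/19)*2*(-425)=7650/19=402.63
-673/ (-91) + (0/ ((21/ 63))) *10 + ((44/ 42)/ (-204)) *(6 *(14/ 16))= 273583/ 37128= 7.37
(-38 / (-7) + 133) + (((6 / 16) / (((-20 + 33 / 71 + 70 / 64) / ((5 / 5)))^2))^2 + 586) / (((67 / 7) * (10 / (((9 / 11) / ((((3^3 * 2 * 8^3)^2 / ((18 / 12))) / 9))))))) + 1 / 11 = 1034040095017167498552380375447 / 7464943490106085811221954560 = 138.52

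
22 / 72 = 11 / 36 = 0.31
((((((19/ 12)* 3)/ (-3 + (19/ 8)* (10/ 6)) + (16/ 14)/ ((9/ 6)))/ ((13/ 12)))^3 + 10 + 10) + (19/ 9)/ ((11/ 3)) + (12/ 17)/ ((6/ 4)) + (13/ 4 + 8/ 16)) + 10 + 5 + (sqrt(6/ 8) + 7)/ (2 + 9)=sqrt(3)/ 22 + 3857919490605415/ 20574559113108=187.59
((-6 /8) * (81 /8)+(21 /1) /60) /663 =-1159 /106080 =-0.01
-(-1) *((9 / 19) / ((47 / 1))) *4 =36 / 893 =0.04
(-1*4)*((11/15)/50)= -0.06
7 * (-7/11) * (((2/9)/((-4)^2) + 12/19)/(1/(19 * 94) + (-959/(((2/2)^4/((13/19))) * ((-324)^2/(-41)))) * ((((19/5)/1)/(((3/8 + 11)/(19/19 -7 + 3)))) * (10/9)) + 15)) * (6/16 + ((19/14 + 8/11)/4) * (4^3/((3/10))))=-43654764905199/2002967366752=-21.80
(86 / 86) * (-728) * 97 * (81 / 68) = -1429974 / 17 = -84116.12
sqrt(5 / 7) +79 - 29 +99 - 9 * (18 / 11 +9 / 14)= sqrt(35) / 7 +19787 / 154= 129.33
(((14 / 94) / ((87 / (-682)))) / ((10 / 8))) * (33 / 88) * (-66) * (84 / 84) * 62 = 1433.25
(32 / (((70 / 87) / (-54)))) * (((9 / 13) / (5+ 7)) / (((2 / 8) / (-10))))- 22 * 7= 4802.13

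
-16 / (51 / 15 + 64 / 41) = -3280 / 1017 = -3.23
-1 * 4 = -4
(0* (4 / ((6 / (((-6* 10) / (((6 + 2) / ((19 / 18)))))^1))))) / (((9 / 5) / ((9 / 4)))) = 0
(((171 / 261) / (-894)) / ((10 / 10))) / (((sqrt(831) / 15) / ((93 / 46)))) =-2945*sqrt(831) / 110116364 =-0.00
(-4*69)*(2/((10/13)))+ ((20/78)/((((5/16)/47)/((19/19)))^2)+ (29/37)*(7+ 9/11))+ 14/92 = 18577851607/3650790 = 5088.72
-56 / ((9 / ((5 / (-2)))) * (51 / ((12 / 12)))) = 140 / 459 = 0.31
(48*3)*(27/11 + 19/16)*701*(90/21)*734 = 89050399380/77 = 1156498693.25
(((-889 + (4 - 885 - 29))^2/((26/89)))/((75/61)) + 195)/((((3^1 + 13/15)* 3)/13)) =17570801279/1740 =10098161.65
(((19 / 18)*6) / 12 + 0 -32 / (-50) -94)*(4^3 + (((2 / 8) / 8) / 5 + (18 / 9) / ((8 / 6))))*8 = -875677069 / 18000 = -48648.73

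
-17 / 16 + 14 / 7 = 15 / 16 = 0.94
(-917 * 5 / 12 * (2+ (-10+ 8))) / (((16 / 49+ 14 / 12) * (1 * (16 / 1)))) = 0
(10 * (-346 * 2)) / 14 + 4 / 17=-58792 / 119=-494.05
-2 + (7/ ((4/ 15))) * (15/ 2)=1559/ 8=194.88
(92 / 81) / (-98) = -46 / 3969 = -0.01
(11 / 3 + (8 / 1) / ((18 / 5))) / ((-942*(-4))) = 53 / 33912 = 0.00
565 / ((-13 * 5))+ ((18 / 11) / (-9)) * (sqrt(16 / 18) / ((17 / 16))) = -113 / 13-64 * sqrt(2) / 561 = -8.85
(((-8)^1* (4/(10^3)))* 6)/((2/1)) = -12/125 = -0.10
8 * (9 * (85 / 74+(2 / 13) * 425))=2304180 / 481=4790.40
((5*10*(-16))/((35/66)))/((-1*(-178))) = -5280/623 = -8.48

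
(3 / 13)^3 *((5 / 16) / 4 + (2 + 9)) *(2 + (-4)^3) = -8.44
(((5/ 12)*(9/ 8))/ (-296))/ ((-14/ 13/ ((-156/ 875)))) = -1521/ 5801600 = -0.00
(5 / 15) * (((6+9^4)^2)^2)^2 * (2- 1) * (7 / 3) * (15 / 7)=5764808430799662840175135587735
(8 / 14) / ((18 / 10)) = 20 / 63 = 0.32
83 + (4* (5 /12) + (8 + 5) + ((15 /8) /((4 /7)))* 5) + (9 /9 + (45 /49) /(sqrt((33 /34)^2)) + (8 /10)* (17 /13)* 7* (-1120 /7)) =-710121799 /672672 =-1055.67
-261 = -261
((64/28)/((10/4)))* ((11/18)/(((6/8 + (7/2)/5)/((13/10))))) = 4576/9135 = 0.50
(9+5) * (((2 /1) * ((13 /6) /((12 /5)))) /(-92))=-0.27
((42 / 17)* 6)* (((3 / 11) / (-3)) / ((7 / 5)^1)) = -180 / 187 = -0.96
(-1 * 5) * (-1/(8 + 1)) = 5/9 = 0.56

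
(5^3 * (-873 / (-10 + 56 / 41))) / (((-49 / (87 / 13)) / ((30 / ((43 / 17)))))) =-33086154375 / 1616069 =-20473.23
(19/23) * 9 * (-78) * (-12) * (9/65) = 110808/115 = 963.55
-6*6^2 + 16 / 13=-2792 / 13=-214.77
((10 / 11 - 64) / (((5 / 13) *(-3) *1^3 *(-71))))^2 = 81396484 / 137241225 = 0.59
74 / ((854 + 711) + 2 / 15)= 1110 / 23477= 0.05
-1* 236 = -236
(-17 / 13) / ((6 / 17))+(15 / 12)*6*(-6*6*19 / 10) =-40303 / 78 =-516.71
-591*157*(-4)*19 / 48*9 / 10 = 5288859 / 40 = 132221.48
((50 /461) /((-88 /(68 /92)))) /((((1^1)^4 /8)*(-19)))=850 /2216027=0.00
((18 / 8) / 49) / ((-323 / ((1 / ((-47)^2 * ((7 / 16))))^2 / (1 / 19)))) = -576 / 199173939377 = -0.00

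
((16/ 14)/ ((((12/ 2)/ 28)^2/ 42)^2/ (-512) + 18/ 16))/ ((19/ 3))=4405854208/ 27467747271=0.16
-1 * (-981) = 981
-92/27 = -3.41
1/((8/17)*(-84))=-17/672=-0.03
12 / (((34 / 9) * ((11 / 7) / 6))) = 2268 / 187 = 12.13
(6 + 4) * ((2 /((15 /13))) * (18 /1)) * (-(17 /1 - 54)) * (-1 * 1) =-11544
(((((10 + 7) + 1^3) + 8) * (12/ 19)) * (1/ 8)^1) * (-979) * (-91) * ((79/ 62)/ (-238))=-39211887/ 40052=-979.02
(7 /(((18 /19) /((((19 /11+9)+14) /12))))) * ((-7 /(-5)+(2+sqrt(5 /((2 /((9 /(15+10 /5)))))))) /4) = 133 * sqrt(170) /396+38437 /2970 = 17.32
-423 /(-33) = 141 /11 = 12.82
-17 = -17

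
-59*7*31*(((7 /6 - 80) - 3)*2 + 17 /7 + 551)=-14970365 /3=-4990121.67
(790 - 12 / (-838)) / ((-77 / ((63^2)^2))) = -744926019768 / 4609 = -161624217.78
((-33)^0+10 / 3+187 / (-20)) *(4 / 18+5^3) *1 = -339227 / 540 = -628.20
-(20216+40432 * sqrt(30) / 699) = -20216 - 40432 * sqrt(30) / 699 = -20532.82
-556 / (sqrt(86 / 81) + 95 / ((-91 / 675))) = 41438124*sqrt(86) / 333072553459 + 262801948500 / 333072553459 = 0.79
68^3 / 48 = 19652 / 3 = 6550.67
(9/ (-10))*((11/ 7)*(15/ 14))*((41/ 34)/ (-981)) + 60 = 43583913/ 726376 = 60.00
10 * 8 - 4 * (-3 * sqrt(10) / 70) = 6 * sqrt(10) / 35 + 80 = 80.54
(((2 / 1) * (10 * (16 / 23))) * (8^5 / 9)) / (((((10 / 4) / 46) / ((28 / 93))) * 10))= 117440512 / 4185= 28062.25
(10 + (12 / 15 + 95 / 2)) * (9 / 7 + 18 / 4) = 47223 / 140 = 337.31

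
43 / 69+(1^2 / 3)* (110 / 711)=0.67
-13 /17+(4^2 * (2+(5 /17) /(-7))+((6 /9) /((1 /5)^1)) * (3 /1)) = 40.56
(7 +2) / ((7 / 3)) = 27 / 7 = 3.86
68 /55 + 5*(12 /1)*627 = 2069168 /55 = 37621.24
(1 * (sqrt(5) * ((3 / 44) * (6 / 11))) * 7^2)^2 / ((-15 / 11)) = -64827 / 5324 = -12.18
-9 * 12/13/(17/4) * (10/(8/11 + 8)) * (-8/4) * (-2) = -1980/221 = -8.96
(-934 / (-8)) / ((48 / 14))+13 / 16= 3347 / 96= 34.86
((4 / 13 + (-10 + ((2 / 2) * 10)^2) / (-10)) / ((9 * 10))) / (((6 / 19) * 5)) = -2147 / 35100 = -0.06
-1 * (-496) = 496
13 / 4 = 3.25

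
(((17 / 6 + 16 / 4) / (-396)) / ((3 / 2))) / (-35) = 41 / 124740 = 0.00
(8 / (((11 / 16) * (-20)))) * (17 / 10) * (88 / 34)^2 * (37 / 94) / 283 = -52096 / 5652925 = -0.01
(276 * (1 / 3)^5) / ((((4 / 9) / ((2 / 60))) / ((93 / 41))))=713 / 3690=0.19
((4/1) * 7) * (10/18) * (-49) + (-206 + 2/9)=-968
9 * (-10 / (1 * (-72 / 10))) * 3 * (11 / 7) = 825 / 14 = 58.93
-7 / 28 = -1 / 4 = -0.25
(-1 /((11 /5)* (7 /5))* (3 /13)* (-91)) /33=25 /121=0.21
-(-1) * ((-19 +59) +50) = 90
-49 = -49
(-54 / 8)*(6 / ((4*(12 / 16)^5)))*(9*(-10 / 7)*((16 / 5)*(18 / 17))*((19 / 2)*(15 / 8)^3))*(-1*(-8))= 110808000 / 119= 931159.66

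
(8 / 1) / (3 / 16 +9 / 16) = 32 / 3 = 10.67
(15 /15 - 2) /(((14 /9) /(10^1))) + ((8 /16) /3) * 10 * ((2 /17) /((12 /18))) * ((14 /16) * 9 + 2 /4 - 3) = -4615 /952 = -4.85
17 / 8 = 2.12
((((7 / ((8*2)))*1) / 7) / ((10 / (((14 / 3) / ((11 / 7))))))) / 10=49 / 26400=0.00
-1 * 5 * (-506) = 2530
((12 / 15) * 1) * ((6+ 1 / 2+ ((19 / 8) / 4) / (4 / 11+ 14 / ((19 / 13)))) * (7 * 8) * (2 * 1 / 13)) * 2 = 90.42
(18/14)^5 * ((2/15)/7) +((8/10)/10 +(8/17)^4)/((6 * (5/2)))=92763719436/1228270266125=0.08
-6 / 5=-1.20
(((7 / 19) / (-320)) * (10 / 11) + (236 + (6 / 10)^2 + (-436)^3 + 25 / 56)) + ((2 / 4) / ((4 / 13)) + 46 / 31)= -3007143947469511 / 36282400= -82881616.09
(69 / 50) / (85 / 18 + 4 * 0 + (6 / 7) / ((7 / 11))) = 30429 / 133825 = 0.23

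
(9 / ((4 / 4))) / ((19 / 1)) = 9 / 19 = 0.47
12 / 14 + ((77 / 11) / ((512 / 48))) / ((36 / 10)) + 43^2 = 2486453 / 1344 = 1850.04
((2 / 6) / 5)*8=8 / 15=0.53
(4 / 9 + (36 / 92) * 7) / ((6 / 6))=659 / 207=3.18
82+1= 83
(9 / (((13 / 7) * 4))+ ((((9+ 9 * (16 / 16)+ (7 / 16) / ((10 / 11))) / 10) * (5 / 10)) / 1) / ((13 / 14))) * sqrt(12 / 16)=45899 * sqrt(3) / 41600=1.91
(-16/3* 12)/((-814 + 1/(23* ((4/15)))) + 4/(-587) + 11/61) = 210831616/2680405915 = 0.08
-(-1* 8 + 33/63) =157/21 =7.48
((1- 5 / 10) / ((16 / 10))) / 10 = 1 / 32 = 0.03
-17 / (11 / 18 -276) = 306 / 4957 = 0.06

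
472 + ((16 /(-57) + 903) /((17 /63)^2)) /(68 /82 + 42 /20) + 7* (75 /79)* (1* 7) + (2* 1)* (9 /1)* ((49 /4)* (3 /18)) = 9976929921715 /2083922356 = 4787.57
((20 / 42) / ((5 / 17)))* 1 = 34 / 21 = 1.62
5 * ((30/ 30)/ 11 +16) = 885/ 11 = 80.45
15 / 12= 5 / 4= 1.25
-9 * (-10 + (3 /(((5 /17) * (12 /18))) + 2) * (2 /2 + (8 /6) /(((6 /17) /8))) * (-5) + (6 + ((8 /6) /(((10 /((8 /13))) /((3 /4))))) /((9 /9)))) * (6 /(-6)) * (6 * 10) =-18986718 /13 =-1460516.77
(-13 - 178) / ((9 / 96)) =-6112 / 3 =-2037.33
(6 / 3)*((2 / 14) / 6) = 1 / 21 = 0.05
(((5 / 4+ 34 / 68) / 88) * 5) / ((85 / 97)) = 679 / 5984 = 0.11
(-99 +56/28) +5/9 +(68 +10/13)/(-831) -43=-4521937/32409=-139.53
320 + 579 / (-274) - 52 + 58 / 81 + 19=6338671 / 22194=285.60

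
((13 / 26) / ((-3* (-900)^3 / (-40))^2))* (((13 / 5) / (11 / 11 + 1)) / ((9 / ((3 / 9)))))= 13 / 1614252037500000000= 0.00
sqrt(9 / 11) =3* sqrt(11) / 11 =0.90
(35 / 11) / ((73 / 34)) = 1190 / 803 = 1.48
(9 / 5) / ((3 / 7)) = 21 / 5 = 4.20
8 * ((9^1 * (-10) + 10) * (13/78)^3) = -80/27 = -2.96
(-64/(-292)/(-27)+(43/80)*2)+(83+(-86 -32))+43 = 714833/78840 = 9.07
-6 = -6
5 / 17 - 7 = -114 / 17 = -6.71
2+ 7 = 9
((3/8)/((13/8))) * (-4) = -12/13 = -0.92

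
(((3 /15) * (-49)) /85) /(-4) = 49 /1700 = 0.03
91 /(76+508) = 91 /584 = 0.16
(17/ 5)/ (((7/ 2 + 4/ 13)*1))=442/ 495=0.89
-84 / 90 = -14 / 15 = -0.93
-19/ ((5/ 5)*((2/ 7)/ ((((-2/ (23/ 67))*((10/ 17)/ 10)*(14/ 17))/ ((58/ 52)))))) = 3243604/ 192763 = 16.83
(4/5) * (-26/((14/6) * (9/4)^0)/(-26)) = 12/35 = 0.34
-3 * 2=-6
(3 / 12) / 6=0.04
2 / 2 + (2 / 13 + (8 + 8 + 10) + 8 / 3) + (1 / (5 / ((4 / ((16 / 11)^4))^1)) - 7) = 73479799 / 3194880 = 23.00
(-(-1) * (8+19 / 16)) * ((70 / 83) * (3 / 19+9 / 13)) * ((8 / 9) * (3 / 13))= 360150 / 266513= 1.35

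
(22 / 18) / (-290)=-0.00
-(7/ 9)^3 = -343/ 729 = -0.47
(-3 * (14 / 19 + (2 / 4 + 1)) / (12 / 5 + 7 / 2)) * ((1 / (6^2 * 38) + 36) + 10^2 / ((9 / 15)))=-117830825 / 511176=-230.51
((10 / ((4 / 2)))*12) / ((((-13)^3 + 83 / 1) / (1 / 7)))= -30 / 7399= -0.00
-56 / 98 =-0.57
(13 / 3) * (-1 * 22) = -286 / 3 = -95.33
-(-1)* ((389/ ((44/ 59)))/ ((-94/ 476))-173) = -2910051/ 1034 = -2814.36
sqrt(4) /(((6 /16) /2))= 32 /3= 10.67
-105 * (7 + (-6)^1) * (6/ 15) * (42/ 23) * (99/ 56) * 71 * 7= -3099789/ 46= -67386.72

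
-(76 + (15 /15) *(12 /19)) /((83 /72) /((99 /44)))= -235872 /1577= -149.57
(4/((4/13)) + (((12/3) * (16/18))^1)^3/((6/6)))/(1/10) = 422450/729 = 579.49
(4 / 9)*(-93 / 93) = -4 / 9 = -0.44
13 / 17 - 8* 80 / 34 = -307 / 17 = -18.06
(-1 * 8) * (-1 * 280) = 2240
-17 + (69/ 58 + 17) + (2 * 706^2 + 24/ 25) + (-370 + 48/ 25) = 1444933801/ 1450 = 996506.07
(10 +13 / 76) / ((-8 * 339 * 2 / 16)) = -773 / 25764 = -0.03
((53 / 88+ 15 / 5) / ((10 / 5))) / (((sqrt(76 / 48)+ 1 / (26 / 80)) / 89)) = 11003070 / 175879- 4767997 * sqrt(57) / 1407032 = 36.98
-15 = -15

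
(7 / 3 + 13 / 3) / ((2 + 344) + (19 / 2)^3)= 160 / 28881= 0.01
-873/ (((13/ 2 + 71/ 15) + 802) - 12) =-26190/ 24037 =-1.09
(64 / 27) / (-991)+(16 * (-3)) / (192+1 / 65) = -84280624 / 333954117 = -0.25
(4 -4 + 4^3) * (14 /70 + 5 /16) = 164 /5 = 32.80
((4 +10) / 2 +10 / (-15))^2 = 361 / 9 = 40.11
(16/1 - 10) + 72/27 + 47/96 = 293/32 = 9.16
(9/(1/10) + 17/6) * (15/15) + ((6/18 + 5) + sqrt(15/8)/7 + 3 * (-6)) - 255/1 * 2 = -2579/6 + sqrt(30)/28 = -429.64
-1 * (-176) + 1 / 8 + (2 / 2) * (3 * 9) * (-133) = -27319 / 8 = -3414.88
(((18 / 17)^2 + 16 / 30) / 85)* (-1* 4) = -28688 / 368475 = -0.08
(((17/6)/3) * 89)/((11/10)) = 7565/99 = 76.41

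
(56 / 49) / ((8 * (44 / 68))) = 17 / 77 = 0.22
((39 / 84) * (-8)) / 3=-26 / 21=-1.24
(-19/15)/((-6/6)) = 19/15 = 1.27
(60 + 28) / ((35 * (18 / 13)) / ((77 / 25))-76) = -6292 / 4309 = -1.46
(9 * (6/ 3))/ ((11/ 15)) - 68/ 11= 202/ 11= 18.36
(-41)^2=1681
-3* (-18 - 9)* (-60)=-4860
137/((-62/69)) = -152.47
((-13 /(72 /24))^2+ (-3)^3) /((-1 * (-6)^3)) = -37 /972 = -0.04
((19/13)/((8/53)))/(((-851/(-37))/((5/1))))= 5035/2392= 2.10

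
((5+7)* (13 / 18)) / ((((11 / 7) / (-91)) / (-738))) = 4074252 / 11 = 370386.55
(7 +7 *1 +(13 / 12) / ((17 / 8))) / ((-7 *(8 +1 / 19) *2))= -7030 / 54621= -0.13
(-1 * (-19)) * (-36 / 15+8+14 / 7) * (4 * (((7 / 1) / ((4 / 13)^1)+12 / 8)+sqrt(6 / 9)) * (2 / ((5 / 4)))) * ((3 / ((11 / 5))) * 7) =161728 * sqrt(6) / 55+11765712 / 55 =221124.78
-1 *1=-1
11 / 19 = 0.58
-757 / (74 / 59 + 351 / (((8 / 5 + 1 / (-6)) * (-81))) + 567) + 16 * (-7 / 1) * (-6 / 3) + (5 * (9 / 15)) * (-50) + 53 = 125.66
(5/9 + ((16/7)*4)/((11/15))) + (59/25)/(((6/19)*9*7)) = 1366081/103950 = 13.14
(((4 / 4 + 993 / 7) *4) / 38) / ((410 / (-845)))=-169000 / 5453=-30.99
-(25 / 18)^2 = -625 / 324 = -1.93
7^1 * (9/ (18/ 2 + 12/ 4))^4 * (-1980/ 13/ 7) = -40095/ 832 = -48.19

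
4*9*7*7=1764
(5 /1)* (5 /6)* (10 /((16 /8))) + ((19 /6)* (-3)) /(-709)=44341 /2127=20.85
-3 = -3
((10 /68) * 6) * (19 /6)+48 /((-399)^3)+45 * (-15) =-483925668259 /719906922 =-672.21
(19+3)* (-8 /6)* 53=-4664 /3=-1554.67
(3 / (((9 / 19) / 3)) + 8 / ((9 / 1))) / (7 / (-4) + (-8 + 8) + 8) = 3.18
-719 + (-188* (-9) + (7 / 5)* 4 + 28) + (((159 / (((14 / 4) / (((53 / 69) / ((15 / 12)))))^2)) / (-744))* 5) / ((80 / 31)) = 11741286493 / 11664450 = 1006.59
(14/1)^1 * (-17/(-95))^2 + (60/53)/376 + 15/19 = 55789297/44962550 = 1.24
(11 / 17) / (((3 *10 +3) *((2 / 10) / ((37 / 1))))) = 185 / 51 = 3.63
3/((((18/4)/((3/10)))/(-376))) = -376/5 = -75.20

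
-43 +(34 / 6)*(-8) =-265 / 3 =-88.33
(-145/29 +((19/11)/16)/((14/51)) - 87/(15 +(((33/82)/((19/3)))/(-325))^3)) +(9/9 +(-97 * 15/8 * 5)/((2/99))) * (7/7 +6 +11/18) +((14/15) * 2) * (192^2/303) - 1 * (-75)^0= -622228867371796392029879152891/1817343604633627453161240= -342383.72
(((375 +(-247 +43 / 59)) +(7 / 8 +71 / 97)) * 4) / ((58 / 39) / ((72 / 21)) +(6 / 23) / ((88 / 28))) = 353275680186 / 350173201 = 1008.86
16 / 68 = 0.24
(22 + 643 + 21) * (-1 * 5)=-3430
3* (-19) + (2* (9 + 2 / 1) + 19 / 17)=-576 / 17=-33.88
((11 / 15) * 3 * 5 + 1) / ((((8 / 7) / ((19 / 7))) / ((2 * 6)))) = 342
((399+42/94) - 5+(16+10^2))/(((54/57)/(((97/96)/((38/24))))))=775709/2256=343.84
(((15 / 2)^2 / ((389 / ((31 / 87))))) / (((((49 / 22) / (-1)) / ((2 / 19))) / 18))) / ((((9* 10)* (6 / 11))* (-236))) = 18755 / 4957232392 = 0.00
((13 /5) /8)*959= 12467 /40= 311.68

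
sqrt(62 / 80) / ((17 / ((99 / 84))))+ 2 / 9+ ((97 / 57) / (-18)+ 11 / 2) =33 * sqrt(310) / 9520+ 2887 / 513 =5.69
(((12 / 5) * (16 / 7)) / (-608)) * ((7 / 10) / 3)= -1 / 475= -0.00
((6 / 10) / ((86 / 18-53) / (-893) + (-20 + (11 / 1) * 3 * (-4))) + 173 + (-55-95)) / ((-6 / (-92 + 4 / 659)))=709365157428 / 2011910525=352.58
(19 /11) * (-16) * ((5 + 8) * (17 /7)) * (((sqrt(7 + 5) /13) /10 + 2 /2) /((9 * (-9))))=5168 * sqrt(3) /31185 + 67184 /6237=11.06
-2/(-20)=1/10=0.10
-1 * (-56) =56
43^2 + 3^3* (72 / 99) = 20555 / 11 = 1868.64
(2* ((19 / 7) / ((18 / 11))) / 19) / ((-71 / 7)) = -11 / 639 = -0.02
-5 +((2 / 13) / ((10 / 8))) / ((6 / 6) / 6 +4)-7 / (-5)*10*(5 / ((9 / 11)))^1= 1178557 / 14625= 80.59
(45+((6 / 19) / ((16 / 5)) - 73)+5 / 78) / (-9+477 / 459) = 2805323 / 802256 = 3.50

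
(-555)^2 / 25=12321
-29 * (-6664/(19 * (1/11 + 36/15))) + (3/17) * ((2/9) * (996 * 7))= 192793104/44251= 4356.81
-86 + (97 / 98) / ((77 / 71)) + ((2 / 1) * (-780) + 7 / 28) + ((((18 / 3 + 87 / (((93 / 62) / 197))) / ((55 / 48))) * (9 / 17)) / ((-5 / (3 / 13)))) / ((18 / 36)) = -177806717393 / 83383300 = -2132.40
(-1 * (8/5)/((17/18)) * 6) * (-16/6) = 2304/85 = 27.11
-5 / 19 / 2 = -5 / 38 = -0.13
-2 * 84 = -168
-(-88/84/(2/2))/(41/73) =1606/861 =1.87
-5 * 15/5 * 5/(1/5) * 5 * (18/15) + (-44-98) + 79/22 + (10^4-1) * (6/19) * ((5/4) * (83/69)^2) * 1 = 367363620/110561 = 3322.72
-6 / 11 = -0.55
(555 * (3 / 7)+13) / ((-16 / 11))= -4829 / 28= -172.46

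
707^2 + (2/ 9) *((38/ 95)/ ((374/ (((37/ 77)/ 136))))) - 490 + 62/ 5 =22002773293153/ 44060940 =499371.40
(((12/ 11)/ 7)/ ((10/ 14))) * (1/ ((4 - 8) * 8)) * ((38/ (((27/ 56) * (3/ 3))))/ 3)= -266/ 1485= -0.18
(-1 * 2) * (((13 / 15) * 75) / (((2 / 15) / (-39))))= 38025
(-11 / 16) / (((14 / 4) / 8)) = -11 / 7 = -1.57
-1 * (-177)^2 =-31329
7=7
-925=-925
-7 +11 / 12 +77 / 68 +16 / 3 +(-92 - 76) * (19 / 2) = -54251 / 34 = -1595.62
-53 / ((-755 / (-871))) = -46163 / 755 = -61.14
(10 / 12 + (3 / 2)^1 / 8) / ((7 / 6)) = 7 / 8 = 0.88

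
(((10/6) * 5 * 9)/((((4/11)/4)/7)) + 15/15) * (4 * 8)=184832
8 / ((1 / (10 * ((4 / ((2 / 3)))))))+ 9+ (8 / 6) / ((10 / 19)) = 7373 / 15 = 491.53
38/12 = 19/6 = 3.17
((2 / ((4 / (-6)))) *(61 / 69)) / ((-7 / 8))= 488 / 161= 3.03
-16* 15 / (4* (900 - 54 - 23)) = -60 / 823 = -0.07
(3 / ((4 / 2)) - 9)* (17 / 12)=-85 / 8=-10.62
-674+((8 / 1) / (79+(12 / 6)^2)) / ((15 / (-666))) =-281486 / 415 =-678.28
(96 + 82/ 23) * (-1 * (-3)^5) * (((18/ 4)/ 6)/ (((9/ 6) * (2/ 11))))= 3060585/ 46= 66534.46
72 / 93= 24 / 31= 0.77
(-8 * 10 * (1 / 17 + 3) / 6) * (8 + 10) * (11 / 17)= -137280 / 289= -475.02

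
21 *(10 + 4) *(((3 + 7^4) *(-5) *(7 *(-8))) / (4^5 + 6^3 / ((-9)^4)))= 1202225976 / 6221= 193252.85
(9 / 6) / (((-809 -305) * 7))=-3 / 15596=-0.00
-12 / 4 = -3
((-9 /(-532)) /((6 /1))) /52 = 3 /55328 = 0.00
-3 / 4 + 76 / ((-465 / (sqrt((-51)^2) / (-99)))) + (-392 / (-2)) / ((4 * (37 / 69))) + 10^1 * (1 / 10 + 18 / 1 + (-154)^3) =-82944489722839 / 2271060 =-36522368.29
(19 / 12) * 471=2983 / 4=745.75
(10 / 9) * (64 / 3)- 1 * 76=-1412 / 27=-52.30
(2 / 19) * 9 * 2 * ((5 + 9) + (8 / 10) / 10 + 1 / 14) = 89154 / 3325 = 26.81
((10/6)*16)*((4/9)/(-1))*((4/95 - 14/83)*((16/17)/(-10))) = -510976/3619215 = -0.14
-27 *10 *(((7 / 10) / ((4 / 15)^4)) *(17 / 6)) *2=-54219375 / 256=-211794.43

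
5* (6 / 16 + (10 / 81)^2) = 1.95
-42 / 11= -3.82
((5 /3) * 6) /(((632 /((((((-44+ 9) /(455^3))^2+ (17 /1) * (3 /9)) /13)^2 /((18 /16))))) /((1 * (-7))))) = -30324414261810288462885428768 /1621046052375786659404052578125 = -0.02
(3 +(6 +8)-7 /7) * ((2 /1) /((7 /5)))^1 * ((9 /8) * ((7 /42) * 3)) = 12.86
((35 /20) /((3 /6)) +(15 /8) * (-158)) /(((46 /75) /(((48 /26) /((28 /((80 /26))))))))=-2634750 /27209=-96.83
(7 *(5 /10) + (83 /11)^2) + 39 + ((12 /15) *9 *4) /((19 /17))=2878401 /22990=125.20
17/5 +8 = 57/5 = 11.40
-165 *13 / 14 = -2145 / 14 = -153.21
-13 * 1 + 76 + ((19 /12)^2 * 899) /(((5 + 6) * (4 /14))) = 2471357 /3168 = 780.10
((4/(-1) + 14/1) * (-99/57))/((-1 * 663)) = 110/4199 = 0.03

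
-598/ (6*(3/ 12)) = -1196/ 3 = -398.67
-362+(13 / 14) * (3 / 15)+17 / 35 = -25293 / 70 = -361.33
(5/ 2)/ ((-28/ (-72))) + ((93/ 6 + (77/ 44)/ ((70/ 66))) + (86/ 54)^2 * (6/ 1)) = 1319863/ 34020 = 38.80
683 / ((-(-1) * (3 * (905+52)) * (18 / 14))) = 4781 / 25839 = 0.19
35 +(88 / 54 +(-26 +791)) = 21644 / 27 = 801.63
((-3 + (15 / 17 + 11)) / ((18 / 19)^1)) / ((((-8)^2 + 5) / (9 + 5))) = 20083 / 10557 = 1.90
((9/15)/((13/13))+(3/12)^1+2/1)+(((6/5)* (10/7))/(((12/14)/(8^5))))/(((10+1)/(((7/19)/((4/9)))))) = 20655753/4180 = 4941.57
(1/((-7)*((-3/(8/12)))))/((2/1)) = 1/63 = 0.02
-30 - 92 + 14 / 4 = -237 / 2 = -118.50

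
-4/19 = -0.21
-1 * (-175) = 175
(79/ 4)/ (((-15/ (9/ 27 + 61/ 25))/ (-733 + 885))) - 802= -1526666/ 1125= -1357.04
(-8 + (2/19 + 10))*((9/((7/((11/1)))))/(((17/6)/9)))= 213840/2261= 94.58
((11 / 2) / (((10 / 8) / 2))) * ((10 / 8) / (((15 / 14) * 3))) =154 / 45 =3.42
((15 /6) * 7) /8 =35 /16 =2.19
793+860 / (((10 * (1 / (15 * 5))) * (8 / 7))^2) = 2421127 / 64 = 37830.11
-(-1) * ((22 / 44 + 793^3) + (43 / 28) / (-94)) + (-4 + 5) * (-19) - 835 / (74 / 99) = 48563075405353 / 97384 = 498676121.39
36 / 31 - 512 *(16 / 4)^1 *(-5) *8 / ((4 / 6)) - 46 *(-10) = 3823576 / 31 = 123341.16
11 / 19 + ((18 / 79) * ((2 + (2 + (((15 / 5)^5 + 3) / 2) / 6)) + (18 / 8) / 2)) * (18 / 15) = 22771 / 3002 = 7.59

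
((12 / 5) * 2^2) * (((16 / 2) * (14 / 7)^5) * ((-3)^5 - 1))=-2998272 / 5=-599654.40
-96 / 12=-8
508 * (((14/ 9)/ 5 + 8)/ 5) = 189992/ 225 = 844.41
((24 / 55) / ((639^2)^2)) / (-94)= -4 / 143662270306995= -0.00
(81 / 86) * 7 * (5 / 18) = 1.83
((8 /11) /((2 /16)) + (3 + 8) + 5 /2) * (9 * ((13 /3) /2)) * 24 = 99450 /11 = 9040.91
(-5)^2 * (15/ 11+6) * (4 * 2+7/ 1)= 30375/ 11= 2761.36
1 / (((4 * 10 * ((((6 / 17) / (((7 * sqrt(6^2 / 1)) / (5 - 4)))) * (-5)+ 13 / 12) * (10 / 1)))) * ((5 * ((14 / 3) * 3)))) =51 / 1487000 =0.00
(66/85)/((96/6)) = 33/680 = 0.05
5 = 5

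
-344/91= -3.78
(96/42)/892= 0.00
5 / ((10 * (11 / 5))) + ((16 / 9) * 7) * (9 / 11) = 229 / 22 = 10.41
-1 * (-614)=614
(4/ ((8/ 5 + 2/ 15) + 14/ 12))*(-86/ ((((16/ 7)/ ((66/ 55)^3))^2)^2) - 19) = -91976938163/ 1416015625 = -64.95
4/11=0.36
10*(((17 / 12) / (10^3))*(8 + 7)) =17 / 80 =0.21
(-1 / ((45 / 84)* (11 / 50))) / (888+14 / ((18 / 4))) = -42 / 4411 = -0.01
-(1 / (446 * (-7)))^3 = 1 / 30429771848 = 0.00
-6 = -6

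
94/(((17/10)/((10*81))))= 761400/17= 44788.24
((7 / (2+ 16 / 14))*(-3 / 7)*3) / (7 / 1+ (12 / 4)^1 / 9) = -189 / 484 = -0.39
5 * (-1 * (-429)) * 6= 12870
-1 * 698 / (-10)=349 / 5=69.80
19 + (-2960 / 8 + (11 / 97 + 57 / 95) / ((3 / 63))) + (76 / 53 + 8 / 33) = -283610761 / 848265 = -334.34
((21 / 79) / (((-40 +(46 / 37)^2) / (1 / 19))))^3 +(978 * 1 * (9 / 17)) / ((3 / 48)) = 8284.24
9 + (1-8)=2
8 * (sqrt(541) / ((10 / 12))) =48 * sqrt(541) / 5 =223.29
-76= -76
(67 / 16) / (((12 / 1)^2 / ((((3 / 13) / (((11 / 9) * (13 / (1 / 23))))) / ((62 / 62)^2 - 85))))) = -67 / 306482176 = -0.00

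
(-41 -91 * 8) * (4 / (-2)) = 1538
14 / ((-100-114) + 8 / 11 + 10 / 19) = -0.07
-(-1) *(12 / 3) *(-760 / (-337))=3040 / 337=9.02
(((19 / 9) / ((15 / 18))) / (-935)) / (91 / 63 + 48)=-0.00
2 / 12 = 1 / 6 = 0.17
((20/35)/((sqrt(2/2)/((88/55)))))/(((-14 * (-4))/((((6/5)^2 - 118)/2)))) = -5828/6125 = -0.95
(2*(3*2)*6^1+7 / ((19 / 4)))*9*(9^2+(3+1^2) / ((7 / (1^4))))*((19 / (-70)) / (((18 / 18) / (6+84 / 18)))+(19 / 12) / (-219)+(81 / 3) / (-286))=-161651.90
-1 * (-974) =974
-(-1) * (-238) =-238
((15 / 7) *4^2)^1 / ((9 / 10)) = 800 / 21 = 38.10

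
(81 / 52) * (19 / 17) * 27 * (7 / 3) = 96957 / 884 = 109.68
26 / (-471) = -26 / 471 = -0.06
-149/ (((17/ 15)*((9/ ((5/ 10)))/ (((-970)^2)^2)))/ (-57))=6265659862775000/ 17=368568227222058.82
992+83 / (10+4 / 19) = 194025 / 194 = 1000.13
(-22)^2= 484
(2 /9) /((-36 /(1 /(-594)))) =1 /96228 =0.00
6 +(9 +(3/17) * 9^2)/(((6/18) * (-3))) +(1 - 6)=-379/17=-22.29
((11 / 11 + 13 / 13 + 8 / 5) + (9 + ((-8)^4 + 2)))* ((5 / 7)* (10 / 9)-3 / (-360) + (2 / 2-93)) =-1574489969 / 4200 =-374878.56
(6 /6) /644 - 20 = -12879 /644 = -20.00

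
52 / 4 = 13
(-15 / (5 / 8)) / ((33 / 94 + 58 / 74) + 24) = -83472 / 87419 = -0.95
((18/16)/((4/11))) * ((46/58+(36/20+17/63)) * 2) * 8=287683/2030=141.72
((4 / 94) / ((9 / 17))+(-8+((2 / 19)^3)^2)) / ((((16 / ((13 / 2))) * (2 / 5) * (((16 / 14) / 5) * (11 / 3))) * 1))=-179274179491225 / 18679849326336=-9.60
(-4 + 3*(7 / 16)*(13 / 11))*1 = -2.45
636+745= 1381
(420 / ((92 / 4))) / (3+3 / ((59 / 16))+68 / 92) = 12390 / 3089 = 4.01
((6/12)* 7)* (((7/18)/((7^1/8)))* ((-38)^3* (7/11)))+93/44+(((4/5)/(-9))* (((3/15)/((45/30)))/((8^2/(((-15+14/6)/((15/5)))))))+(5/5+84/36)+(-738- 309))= -3699384529/66825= -55359.29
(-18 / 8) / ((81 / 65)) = -1.81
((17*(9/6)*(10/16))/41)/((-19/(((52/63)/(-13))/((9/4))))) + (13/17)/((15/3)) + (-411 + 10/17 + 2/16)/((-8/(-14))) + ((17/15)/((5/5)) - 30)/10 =-1443157645847/2002341600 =-720.73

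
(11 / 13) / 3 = 11 / 39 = 0.28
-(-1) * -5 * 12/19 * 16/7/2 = -480/133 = -3.61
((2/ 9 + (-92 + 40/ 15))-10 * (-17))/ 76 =182/ 171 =1.06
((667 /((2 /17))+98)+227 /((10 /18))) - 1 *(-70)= 62461 /10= 6246.10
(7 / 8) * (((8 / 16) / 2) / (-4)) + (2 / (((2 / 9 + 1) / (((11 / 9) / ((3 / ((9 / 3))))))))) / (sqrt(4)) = 121 / 128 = 0.95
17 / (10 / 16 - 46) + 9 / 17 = 955 / 6171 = 0.15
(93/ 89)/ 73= 0.01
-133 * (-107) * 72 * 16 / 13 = 1261085.54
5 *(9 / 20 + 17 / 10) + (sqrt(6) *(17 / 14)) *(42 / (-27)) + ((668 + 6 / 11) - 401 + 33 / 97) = 1189217 / 4268 - 17 *sqrt(6) / 9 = 274.01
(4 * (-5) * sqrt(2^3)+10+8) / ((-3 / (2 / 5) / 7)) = -84 / 5+112 * sqrt(2) / 3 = 36.00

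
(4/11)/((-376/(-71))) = 71/1034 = 0.07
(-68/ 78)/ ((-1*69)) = 34/ 2691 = 0.01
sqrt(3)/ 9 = 0.19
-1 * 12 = -12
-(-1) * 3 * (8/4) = 6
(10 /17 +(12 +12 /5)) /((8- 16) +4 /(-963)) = -1.87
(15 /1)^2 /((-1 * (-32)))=225 /32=7.03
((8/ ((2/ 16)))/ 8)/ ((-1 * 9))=-0.89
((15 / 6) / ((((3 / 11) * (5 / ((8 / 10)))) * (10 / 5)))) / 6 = 11 / 90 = 0.12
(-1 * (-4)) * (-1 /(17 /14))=-56 /17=-3.29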